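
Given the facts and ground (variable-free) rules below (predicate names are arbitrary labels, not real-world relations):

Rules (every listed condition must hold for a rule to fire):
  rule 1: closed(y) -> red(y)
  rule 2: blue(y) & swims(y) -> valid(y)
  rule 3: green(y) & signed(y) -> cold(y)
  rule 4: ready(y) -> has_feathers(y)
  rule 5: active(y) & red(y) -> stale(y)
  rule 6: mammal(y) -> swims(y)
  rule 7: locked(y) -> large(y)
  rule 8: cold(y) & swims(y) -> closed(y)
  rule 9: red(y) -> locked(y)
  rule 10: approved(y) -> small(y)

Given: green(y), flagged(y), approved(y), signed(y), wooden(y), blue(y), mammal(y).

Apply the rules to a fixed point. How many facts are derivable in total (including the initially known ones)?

[1] rule 3 [green(y) & signed(y) -> cold(y)]; rule 6 [mammal(y) -> swims(y)]; rule 10 [approved(y) -> small(y)]. ⇒ new: cold(y), swims(y), small(y).
[2] rule 2 [blue(y) & swims(y) -> valid(y)]; rule 8 [cold(y) & swims(y) -> closed(y)]. ⇒ new: valid(y), closed(y).
[3] rule 1 [closed(y) -> red(y)]. ⇒ new: red(y).
[4] rule 9 [red(y) -> locked(y)]. ⇒ new: locked(y).
[5] rule 7 [locked(y) -> large(y)]. ⇒ new: large(y).
Closure: {approved(y), blue(y), closed(y), cold(y), flagged(y), green(y), large(y), locked(y), mammal(y), red(y), signed(y), small(y), swims(y), valid(y), wooden(y)} — 15 facts.

15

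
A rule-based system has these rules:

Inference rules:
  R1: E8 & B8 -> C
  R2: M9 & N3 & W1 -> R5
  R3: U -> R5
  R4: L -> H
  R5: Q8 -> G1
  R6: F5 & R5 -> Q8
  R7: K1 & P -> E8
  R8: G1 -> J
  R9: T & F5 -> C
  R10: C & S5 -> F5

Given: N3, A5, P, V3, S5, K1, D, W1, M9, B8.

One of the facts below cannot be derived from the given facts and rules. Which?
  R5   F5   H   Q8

H

Round 1 — R2, R7, derive R5, E8.
Round 2 — R1, derive C.
Round 3 — R10, derive F5.
Round 4 — R6, derive Q8.
Round 5 — R5, derive G1.
Round 6 — R8, derive J.
Derived: R5 (round 1), Q8 (round 4), F5 (round 3). H never appears in any round.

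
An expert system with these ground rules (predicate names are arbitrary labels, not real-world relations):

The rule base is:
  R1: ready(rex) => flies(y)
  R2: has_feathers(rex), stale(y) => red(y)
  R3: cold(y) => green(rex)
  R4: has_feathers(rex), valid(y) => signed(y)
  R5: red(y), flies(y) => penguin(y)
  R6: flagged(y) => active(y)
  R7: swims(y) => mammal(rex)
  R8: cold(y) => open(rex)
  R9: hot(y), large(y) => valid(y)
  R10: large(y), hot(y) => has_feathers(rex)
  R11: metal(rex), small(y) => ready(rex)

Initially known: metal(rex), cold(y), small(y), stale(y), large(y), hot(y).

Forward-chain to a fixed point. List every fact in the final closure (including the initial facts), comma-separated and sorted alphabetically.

Round 1: R3 [cold(y) => green(rex)]; R8 [cold(y) => open(rex)]; R9 [hot(y), large(y) => valid(y)]; R10 [large(y), hot(y) => has_feathers(rex)]; R11 [metal(rex), small(y) => ready(rex)]. New: green(rex), open(rex), valid(y), has_feathers(rex), ready(rex).
Round 2: R1 [ready(rex) => flies(y)]; R2 [has_feathers(rex), stale(y) => red(y)]; R4 [has_feathers(rex), valid(y) => signed(y)]. New: flies(y), red(y), signed(y).
Round 3: R5 [red(y), flies(y) => penguin(y)]. New: penguin(y).

cold(y), flies(y), green(rex), has_feathers(rex), hot(y), large(y), metal(rex), open(rex), penguin(y), ready(rex), red(y), signed(y), small(y), stale(y), valid(y)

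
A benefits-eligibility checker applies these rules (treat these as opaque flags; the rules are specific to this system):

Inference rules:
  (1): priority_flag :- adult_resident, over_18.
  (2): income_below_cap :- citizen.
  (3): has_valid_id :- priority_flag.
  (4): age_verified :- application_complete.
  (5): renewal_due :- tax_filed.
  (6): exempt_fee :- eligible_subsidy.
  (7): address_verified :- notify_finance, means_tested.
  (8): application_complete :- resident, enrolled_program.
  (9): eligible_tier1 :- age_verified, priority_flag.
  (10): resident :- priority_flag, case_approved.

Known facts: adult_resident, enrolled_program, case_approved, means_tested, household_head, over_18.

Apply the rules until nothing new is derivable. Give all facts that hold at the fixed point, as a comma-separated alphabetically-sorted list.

[1] (1) [priority_flag :- adult_resident, over_18.]. ⇒ new: priority_flag.
[2] (3) [has_valid_id :- priority_flag.]; (10) [resident :- priority_flag, case_approved.]. ⇒ new: has_valid_id, resident.
[3] (8) [application_complete :- resident, enrolled_program.]. ⇒ new: application_complete.
[4] (4) [age_verified :- application_complete.]. ⇒ new: age_verified.
[5] (9) [eligible_tier1 :- age_verified, priority_flag.]. ⇒ new: eligible_tier1.

adult_resident, age_verified, application_complete, case_approved, eligible_tier1, enrolled_program, has_valid_id, household_head, means_tested, over_18, priority_flag, resident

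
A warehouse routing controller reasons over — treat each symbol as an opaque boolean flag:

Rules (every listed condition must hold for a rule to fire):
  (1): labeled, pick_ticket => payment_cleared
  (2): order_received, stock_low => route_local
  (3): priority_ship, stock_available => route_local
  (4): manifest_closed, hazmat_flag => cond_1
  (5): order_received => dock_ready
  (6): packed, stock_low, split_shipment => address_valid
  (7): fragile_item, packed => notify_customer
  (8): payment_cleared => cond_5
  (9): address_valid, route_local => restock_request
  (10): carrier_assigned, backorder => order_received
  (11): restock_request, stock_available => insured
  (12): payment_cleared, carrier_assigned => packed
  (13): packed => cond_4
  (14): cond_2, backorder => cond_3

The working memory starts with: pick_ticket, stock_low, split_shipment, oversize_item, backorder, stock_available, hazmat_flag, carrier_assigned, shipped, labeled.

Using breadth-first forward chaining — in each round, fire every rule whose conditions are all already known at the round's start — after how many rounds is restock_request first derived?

Round 1 — (1), (10), derive payment_cleared, order_received.
Round 2 — (2), (5), (8), (12), derive route_local, dock_ready, cond_5, packed.
Round 3 — (6), (13), derive address_valid, cond_4.
Round 4 — (9), derive restock_request.
restock_request first appears in round 4.

4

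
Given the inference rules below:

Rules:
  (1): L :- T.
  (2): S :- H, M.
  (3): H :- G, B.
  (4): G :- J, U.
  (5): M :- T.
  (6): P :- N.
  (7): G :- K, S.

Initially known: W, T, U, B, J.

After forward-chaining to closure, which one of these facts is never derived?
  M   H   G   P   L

P

Round 1: (1) [L :- T.]; (4) [G :- J, U.]; (5) [M :- T.]. New: L, G, M.
Round 2: (3) [H :- G, B.]. New: H.
Round 3: (2) [S :- H, M.]. New: S.
Derived: M (round 1), G (round 1), L (round 1), H (round 2). P never appears in any round.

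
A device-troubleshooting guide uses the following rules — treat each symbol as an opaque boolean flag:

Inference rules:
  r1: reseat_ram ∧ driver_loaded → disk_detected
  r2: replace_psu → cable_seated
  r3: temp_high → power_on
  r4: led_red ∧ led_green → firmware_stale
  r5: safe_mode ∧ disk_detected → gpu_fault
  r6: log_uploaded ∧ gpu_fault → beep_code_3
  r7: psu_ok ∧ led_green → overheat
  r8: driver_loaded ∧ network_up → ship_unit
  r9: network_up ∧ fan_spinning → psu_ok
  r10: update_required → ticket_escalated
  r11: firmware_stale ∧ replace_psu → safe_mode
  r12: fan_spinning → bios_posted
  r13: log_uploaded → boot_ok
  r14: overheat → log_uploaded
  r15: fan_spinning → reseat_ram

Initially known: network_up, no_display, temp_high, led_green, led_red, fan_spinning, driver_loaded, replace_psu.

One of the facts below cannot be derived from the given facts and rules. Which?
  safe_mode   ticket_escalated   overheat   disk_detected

Round 1: r2 [replace_psu → cable_seated]; r3 [temp_high → power_on]; r4 [led_red ∧ led_green → firmware_stale]; r8 [driver_loaded ∧ network_up → ship_unit]; r9 [network_up ∧ fan_spinning → psu_ok]; r12 [fan_spinning → bios_posted]; r15 [fan_spinning → reseat_ram]. Adds cable_seated, power_on, firmware_stale, ship_unit, psu_ok, bios_posted, reseat_ram.
Round 2: r1 [reseat_ram ∧ driver_loaded → disk_detected]; r7 [psu_ok ∧ led_green → overheat]; r11 [firmware_stale ∧ replace_psu → safe_mode]. Adds disk_detected, overheat, safe_mode.
Round 3: r5 [safe_mode ∧ disk_detected → gpu_fault]; r14 [overheat → log_uploaded]. Adds gpu_fault, log_uploaded.
Round 4: r6 [log_uploaded ∧ gpu_fault → beep_code_3]; r13 [log_uploaded → boot_ok]. Adds beep_code_3, boot_ok.
Derived: disk_detected (round 2), safe_mode (round 2), overheat (round 2). ticket_escalated never appears in any round.

ticket_escalated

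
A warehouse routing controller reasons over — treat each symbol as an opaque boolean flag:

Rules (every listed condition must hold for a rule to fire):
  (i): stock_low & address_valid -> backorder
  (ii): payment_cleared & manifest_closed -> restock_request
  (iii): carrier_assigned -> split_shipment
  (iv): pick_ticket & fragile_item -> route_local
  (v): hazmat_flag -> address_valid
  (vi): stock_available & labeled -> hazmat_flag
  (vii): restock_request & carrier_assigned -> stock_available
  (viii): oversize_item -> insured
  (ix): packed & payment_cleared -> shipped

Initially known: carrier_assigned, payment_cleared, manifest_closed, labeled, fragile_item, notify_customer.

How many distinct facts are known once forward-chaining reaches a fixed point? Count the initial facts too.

11

[1] (ii) [payment_cleared & manifest_closed -> restock_request]; (iii) [carrier_assigned -> split_shipment]. ⇒ new: restock_request, split_shipment.
[2] (vii) [restock_request & carrier_assigned -> stock_available]. ⇒ new: stock_available.
[3] (vi) [stock_available & labeled -> hazmat_flag]. ⇒ new: hazmat_flag.
[4] (v) [hazmat_flag -> address_valid]. ⇒ new: address_valid.
Closure: {address_valid, carrier_assigned, fragile_item, hazmat_flag, labeled, manifest_closed, notify_customer, payment_cleared, restock_request, split_shipment, stock_available} — 11 facts.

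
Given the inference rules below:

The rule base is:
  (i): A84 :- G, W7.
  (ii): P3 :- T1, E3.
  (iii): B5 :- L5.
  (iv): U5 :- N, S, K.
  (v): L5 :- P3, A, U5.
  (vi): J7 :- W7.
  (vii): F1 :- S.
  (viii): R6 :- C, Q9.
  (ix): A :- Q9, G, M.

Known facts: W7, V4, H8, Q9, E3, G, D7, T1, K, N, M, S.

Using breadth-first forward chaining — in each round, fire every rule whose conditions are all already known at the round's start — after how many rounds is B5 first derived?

Round 1 fires (i), (ii), (iv), (vi), (vii), (ix), giving A84, P3, U5, J7, F1, A.
Round 2 fires (v), giving L5.
Round 3 fires (iii), giving B5.
B5 first appears in round 3.

3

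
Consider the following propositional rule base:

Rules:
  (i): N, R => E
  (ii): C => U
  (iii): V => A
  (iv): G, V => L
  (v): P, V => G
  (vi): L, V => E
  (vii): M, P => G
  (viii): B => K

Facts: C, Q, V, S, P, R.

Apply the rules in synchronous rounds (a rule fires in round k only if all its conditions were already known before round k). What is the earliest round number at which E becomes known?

Round 1 — (ii), (iii), (v), derive U, A, G.
Round 2 — (iv), derive L.
Round 3 — (vi), derive E.
E first appears in round 3.

3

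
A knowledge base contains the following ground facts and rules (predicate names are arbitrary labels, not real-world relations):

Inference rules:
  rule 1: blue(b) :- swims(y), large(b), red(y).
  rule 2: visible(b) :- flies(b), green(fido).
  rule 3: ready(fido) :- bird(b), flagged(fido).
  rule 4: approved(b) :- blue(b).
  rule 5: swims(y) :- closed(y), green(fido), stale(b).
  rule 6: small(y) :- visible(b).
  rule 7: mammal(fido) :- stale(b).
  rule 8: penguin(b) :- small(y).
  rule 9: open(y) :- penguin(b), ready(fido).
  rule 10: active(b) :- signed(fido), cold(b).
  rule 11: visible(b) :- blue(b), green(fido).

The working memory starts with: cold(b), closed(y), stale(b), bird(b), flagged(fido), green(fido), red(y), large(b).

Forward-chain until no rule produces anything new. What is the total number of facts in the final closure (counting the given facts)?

17

[1] rule 3 [ready(fido) :- bird(b), flagged(fido).]; rule 5 [swims(y) :- closed(y), green(fido), stale(b).]; rule 7 [mammal(fido) :- stale(b).]. ⇒ new: ready(fido), swims(y), mammal(fido).
[2] rule 1 [blue(b) :- swims(y), large(b), red(y).]. ⇒ new: blue(b).
[3] rule 4 [approved(b) :- blue(b).]; rule 11 [visible(b) :- blue(b), green(fido).]. ⇒ new: approved(b), visible(b).
[4] rule 6 [small(y) :- visible(b).]. ⇒ new: small(y).
[5] rule 8 [penguin(b) :- small(y).]. ⇒ new: penguin(b).
[6] rule 9 [open(y) :- penguin(b), ready(fido).]. ⇒ new: open(y).
Closure: {approved(b), bird(b), blue(b), closed(y), cold(b), flagged(fido), green(fido), large(b), mammal(fido), open(y), penguin(b), ready(fido), red(y), small(y), stale(b), swims(y), visible(b)} — 17 facts.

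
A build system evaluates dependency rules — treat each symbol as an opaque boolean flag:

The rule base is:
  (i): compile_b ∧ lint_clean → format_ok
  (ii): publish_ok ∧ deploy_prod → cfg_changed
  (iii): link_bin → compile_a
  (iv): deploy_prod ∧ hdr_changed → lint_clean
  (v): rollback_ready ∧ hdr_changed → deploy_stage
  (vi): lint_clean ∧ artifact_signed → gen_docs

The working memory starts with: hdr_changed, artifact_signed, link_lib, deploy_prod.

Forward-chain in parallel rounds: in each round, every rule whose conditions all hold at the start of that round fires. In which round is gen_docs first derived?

[1] (iv) [deploy_prod ∧ hdr_changed → lint_clean]. ⇒ new: lint_clean.
[2] (vi) [lint_clean ∧ artifact_signed → gen_docs]. ⇒ new: gen_docs.
gen_docs first appears in round 2.

2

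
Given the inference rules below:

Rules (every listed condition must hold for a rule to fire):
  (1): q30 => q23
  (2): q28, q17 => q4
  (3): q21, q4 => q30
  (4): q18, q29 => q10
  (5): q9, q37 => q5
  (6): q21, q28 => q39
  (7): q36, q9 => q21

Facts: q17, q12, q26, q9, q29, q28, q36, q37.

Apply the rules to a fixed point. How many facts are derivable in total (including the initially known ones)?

14

Round 1: (2) [q28, q17 => q4]; (5) [q9, q37 => q5]; (7) [q36, q9 => q21]. New: q4, q5, q21.
Round 2: (3) [q21, q4 => q30]; (6) [q21, q28 => q39]. New: q30, q39.
Round 3: (1) [q30 => q23]. New: q23.
Closure: {q12, q17, q21, q23, q26, q28, q29, q30, q36, q37, q39, q4, q5, q9} — 14 facts.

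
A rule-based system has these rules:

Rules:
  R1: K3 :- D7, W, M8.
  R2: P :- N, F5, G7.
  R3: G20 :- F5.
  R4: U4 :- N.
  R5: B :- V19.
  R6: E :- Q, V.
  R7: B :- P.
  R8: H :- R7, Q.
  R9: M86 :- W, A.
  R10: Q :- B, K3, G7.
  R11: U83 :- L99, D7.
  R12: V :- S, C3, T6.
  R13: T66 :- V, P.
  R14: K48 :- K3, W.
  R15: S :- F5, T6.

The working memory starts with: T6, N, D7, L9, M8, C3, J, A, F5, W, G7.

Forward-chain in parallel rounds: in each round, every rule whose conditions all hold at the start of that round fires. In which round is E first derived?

4

Round 1: R1 [K3 :- D7, W, M8.]; R2 [P :- N, F5, G7.]; R3 [G20 :- F5.]; R4 [U4 :- N.]; R9 [M86 :- W, A.]; R15 [S :- F5, T6.]. New: K3, P, G20, U4, M86, S.
Round 2: R7 [B :- P.]; R12 [V :- S, C3, T6.]; R14 [K48 :- K3, W.]. New: B, V, K48.
Round 3: R10 [Q :- B, K3, G7.]; R13 [T66 :- V, P.]. New: Q, T66.
Round 4: R6 [E :- Q, V.]. New: E.
E first appears in round 4.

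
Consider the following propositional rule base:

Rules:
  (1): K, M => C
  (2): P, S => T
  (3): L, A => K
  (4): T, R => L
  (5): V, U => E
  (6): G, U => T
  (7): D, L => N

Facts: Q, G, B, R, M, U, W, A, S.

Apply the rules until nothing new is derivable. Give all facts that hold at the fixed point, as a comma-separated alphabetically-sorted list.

A, B, C, G, K, L, M, Q, R, S, T, U, W

Round 1: (6) [G, U => T]. New: T.
Round 2: (4) [T, R => L]. New: L.
Round 3: (3) [L, A => K]. New: K.
Round 4: (1) [K, M => C]. New: C.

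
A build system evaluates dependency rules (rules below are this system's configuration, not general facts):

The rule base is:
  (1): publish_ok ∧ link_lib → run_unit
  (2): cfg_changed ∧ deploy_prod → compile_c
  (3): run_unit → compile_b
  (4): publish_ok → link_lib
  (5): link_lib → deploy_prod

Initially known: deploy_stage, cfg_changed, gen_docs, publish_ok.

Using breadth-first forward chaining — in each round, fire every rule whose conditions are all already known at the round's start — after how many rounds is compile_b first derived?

3

Round 1: (4) [publish_ok → link_lib]. Adds link_lib.
Round 2: (1) [publish_ok ∧ link_lib → run_unit]; (5) [link_lib → deploy_prod]. Adds run_unit, deploy_prod.
Round 3: (2) [cfg_changed ∧ deploy_prod → compile_c]; (3) [run_unit → compile_b]. Adds compile_c, compile_b.
compile_b first appears in round 3.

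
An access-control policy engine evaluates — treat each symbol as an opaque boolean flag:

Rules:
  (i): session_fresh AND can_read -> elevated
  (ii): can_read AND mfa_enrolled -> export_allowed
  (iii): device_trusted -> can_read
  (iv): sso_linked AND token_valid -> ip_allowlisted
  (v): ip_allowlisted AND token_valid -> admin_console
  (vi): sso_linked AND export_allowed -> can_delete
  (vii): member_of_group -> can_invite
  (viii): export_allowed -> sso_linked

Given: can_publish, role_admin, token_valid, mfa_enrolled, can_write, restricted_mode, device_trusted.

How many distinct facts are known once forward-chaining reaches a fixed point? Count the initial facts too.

Round 1: (iii) [device_trusted -> can_read]. Adds can_read.
Round 2: (ii) [can_read AND mfa_enrolled -> export_allowed]. Adds export_allowed.
Round 3: (viii) [export_allowed -> sso_linked]. Adds sso_linked.
Round 4: (iv) [sso_linked AND token_valid -> ip_allowlisted]; (vi) [sso_linked AND export_allowed -> can_delete]. Adds ip_allowlisted, can_delete.
Round 5: (v) [ip_allowlisted AND token_valid -> admin_console]. Adds admin_console.
Closure: {admin_console, can_delete, can_publish, can_read, can_write, device_trusted, export_allowed, ip_allowlisted, mfa_enrolled, restricted_mode, role_admin, sso_linked, token_valid} — 13 facts.

13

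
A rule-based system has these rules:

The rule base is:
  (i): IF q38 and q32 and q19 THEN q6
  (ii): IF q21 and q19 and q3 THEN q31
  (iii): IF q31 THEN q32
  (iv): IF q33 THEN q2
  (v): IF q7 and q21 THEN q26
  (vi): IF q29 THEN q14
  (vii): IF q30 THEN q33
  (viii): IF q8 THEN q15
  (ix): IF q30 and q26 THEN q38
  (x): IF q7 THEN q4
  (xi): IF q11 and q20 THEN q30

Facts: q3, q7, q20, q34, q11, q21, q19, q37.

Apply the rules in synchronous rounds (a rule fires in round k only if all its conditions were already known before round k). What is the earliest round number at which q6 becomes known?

Round 1 fires (ii), (v), (x), (xi), giving q31, q26, q4, q30.
Round 2 fires (iii), (vii), (ix), giving q32, q33, q38.
Round 3 fires (i), (iv), giving q6, q2.
q6 first appears in round 3.

3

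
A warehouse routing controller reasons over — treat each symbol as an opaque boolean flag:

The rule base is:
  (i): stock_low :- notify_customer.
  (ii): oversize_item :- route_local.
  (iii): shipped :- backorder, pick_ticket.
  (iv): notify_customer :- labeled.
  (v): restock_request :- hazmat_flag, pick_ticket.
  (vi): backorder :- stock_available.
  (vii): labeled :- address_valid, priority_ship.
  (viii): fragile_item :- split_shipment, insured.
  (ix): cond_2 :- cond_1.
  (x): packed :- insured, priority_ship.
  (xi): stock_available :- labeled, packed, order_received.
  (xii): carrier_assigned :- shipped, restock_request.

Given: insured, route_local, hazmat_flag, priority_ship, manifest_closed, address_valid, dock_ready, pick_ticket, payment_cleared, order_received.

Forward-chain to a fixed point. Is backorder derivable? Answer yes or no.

yes

Round 1: (ii) [oversize_item :- route_local.]; (v) [restock_request :- hazmat_flag, pick_ticket.]; (vii) [labeled :- address_valid, priority_ship.]; (x) [packed :- insured, priority_ship.]. Adds oversize_item, restock_request, labeled, packed.
Round 2: (iv) [notify_customer :- labeled.]; (xi) [stock_available :- labeled, packed, order_received.]. Adds notify_customer, stock_available.
Round 3: (i) [stock_low :- notify_customer.]; (vi) [backorder :- stock_available.]. Adds stock_low, backorder.
Round 4: (iii) [shipped :- backorder, pick_ticket.]. Adds shipped.
Round 5: (xii) [carrier_assigned :- shipped, restock_request.]. Adds carrier_assigned.
backorder appears in round 3, so it is derivable.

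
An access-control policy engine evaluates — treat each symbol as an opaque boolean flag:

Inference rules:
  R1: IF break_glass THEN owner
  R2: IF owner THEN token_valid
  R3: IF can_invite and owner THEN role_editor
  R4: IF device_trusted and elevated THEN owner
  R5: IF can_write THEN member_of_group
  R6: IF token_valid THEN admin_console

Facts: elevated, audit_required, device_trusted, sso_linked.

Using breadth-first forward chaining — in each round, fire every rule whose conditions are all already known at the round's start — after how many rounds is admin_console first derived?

3

Round 1 fires R4, giving owner.
Round 2 fires R2, giving token_valid.
Round 3 fires R6, giving admin_console.
admin_console first appears in round 3.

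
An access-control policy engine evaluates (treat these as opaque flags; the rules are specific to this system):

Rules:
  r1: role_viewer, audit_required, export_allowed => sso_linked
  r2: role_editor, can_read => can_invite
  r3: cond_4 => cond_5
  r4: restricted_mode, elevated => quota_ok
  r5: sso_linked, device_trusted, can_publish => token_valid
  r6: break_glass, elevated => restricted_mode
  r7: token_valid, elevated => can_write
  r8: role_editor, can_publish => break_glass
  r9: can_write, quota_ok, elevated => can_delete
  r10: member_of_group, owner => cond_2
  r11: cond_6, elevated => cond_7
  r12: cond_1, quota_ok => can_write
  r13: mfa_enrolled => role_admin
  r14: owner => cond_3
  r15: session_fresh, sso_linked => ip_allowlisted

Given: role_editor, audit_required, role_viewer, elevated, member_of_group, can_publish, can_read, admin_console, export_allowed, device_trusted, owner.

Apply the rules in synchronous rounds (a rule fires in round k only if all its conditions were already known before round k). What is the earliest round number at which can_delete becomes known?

4

Round 1: r1 [role_viewer, audit_required, export_allowed => sso_linked]; r2 [role_editor, can_read => can_invite]; r8 [role_editor, can_publish => break_glass]; r10 [member_of_group, owner => cond_2]; r14 [owner => cond_3]. Adds sso_linked, can_invite, break_glass, cond_2, cond_3.
Round 2: r5 [sso_linked, device_trusted, can_publish => token_valid]; r6 [break_glass, elevated => restricted_mode]. Adds token_valid, restricted_mode.
Round 3: r4 [restricted_mode, elevated => quota_ok]; r7 [token_valid, elevated => can_write]. Adds quota_ok, can_write.
Round 4: r9 [can_write, quota_ok, elevated => can_delete]. Adds can_delete.
can_delete first appears in round 4.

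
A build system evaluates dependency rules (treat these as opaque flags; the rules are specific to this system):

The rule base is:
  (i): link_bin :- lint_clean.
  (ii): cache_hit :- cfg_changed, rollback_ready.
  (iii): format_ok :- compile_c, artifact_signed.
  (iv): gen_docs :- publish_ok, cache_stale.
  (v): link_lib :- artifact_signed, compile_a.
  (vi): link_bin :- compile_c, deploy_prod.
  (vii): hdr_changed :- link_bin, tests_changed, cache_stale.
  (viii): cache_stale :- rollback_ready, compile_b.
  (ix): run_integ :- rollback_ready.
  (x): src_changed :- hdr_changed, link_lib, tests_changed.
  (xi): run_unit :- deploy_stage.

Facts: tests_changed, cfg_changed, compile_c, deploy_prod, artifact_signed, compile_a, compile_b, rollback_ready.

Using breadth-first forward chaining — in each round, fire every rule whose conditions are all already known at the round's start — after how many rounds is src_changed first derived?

3

Round 1 — (ii), (iii), (v), (vi), (viii), (ix), derive cache_hit, format_ok, link_lib, link_bin, cache_stale, run_integ.
Round 2 — (vii), derive hdr_changed.
Round 3 — (x), derive src_changed.
src_changed first appears in round 3.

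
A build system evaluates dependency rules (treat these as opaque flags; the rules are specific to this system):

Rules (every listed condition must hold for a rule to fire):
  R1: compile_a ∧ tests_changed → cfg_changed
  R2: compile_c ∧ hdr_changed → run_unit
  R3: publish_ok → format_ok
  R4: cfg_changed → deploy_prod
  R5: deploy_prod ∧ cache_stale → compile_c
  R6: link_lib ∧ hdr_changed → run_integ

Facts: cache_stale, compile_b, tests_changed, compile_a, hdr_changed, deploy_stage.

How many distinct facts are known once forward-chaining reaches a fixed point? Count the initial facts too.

Round 1: R1 [compile_a ∧ tests_changed → cfg_changed]. New: cfg_changed.
Round 2: R4 [cfg_changed → deploy_prod]. New: deploy_prod.
Round 3: R5 [deploy_prod ∧ cache_stale → compile_c]. New: compile_c.
Round 4: R2 [compile_c ∧ hdr_changed → run_unit]. New: run_unit.
Closure: {cache_stale, cfg_changed, compile_a, compile_b, compile_c, deploy_prod, deploy_stage, hdr_changed, run_unit, tests_changed} — 10 facts.

10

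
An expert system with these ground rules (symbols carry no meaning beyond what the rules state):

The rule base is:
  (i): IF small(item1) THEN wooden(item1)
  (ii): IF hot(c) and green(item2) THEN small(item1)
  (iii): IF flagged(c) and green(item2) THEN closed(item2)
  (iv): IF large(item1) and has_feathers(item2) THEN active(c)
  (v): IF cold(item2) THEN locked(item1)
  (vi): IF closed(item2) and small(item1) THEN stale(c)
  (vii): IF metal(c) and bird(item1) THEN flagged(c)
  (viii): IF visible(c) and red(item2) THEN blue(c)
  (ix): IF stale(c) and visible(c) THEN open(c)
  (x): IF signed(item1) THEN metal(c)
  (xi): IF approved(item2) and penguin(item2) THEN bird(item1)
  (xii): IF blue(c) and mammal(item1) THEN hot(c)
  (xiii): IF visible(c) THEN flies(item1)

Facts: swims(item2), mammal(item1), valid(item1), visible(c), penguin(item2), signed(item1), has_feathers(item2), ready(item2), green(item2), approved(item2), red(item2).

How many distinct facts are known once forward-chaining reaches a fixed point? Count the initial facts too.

[1] (viii) [IF visible(c) and red(item2) THEN blue(c)]; (x) [IF signed(item1) THEN metal(c)]; (xi) [IF approved(item2) and penguin(item2) THEN bird(item1)]; (xiii) [IF visible(c) THEN flies(item1)]. ⇒ new: blue(c), metal(c), bird(item1), flies(item1).
[2] (vii) [IF metal(c) and bird(item1) THEN flagged(c)]; (xii) [IF blue(c) and mammal(item1) THEN hot(c)]. ⇒ new: flagged(c), hot(c).
[3] (ii) [IF hot(c) and green(item2) THEN small(item1)]; (iii) [IF flagged(c) and green(item2) THEN closed(item2)]. ⇒ new: small(item1), closed(item2).
[4] (i) [IF small(item1) THEN wooden(item1)]; (vi) [IF closed(item2) and small(item1) THEN stale(c)]. ⇒ new: wooden(item1), stale(c).
[5] (ix) [IF stale(c) and visible(c) THEN open(c)]. ⇒ new: open(c).
Closure: {approved(item2), bird(item1), blue(c), closed(item2), flagged(c), flies(item1), green(item2), has_feathers(item2), hot(c), mammal(item1), metal(c), open(c), penguin(item2), ready(item2), red(item2), signed(item1), small(item1), stale(c), swims(item2), valid(item1), visible(c), wooden(item1)} — 22 facts.

22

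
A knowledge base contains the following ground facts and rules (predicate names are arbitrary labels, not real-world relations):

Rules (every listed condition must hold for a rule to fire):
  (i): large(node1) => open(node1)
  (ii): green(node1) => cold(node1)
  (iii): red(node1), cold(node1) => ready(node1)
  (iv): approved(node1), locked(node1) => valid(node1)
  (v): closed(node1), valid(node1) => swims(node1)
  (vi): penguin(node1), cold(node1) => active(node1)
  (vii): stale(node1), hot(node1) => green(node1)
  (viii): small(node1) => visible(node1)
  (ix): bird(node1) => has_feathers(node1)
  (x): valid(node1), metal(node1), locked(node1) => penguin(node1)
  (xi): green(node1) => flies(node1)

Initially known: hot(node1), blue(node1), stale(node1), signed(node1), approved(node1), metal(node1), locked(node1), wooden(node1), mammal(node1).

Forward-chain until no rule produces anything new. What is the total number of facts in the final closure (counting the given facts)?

[1] (iv) [approved(node1), locked(node1) => valid(node1)]; (vii) [stale(node1), hot(node1) => green(node1)]. ⇒ new: valid(node1), green(node1).
[2] (ii) [green(node1) => cold(node1)]; (x) [valid(node1), metal(node1), locked(node1) => penguin(node1)]; (xi) [green(node1) => flies(node1)]. ⇒ new: cold(node1), penguin(node1), flies(node1).
[3] (vi) [penguin(node1), cold(node1) => active(node1)]. ⇒ new: active(node1).
Closure: {active(node1), approved(node1), blue(node1), cold(node1), flies(node1), green(node1), hot(node1), locked(node1), mammal(node1), metal(node1), penguin(node1), signed(node1), stale(node1), valid(node1), wooden(node1)} — 15 facts.

15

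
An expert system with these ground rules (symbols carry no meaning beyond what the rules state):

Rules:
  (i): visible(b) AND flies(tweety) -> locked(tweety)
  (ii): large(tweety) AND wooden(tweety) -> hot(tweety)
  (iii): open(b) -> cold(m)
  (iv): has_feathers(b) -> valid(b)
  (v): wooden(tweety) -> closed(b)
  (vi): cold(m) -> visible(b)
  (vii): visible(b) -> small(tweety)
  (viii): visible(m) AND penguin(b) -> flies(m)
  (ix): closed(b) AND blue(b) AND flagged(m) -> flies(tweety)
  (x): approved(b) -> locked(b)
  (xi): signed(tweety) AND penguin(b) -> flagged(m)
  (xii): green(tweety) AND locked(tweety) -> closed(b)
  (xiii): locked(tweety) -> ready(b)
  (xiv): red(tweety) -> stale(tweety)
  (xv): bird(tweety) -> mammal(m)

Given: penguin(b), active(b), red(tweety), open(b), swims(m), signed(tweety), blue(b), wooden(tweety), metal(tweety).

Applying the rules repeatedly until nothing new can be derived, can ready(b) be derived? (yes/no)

yes

Round 1: (iii) [open(b) -> cold(m)]; (v) [wooden(tweety) -> closed(b)]; (xi) [signed(tweety) AND penguin(b) -> flagged(m)]; (xiv) [red(tweety) -> stale(tweety)]. New: cold(m), closed(b), flagged(m), stale(tweety).
Round 2: (vi) [cold(m) -> visible(b)]; (ix) [closed(b) AND blue(b) AND flagged(m) -> flies(tweety)]. New: visible(b), flies(tweety).
Round 3: (i) [visible(b) AND flies(tweety) -> locked(tweety)]; (vii) [visible(b) -> small(tweety)]. New: locked(tweety), small(tweety).
Round 4: (xiii) [locked(tweety) -> ready(b)]. New: ready(b).
ready(b) appears in round 4, so it is derivable.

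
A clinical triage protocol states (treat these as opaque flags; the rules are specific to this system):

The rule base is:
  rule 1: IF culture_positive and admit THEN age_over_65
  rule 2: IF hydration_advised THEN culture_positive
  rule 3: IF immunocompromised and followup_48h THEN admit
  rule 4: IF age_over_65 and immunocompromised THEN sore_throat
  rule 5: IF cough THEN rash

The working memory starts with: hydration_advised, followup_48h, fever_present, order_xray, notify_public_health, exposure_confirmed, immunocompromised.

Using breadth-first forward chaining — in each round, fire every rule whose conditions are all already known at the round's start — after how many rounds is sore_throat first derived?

3

[1] rule 2 [IF hydration_advised THEN culture_positive]; rule 3 [IF immunocompromised and followup_48h THEN admit]. ⇒ new: culture_positive, admit.
[2] rule 1 [IF culture_positive and admit THEN age_over_65]. ⇒ new: age_over_65.
[3] rule 4 [IF age_over_65 and immunocompromised THEN sore_throat]. ⇒ new: sore_throat.
sore_throat first appears in round 3.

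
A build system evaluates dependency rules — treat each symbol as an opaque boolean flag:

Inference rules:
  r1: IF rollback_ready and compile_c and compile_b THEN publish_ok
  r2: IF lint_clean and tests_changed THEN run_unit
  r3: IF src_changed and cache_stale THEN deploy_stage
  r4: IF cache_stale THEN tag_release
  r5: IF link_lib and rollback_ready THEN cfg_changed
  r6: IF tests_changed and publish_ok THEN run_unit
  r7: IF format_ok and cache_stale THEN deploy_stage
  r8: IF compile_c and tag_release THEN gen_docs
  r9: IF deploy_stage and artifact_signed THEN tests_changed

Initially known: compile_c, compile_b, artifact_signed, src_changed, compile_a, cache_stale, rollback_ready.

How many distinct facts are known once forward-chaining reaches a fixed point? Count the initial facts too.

Round 1 — r1, r3, r4, derive publish_ok, deploy_stage, tag_release.
Round 2 — r8, r9, derive gen_docs, tests_changed.
Round 3 — r6, derive run_unit.
Closure: {artifact_signed, cache_stale, compile_a, compile_b, compile_c, deploy_stage, gen_docs, publish_ok, rollback_ready, run_unit, src_changed, tag_release, tests_changed} — 13 facts.

13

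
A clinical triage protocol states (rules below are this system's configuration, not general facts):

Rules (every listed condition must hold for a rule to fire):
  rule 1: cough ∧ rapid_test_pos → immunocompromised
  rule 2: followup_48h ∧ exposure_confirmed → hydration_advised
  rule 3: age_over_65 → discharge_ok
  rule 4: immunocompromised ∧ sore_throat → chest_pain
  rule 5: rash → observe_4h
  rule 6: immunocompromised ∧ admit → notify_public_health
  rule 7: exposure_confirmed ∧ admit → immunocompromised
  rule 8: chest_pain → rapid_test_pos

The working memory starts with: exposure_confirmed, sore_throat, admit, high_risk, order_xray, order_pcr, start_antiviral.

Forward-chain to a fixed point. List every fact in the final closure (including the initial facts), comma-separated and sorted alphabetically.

admit, chest_pain, exposure_confirmed, high_risk, immunocompromised, notify_public_health, order_pcr, order_xray, rapid_test_pos, sore_throat, start_antiviral

[1] rule 7 [exposure_confirmed ∧ admit → immunocompromised]. ⇒ new: immunocompromised.
[2] rule 4 [immunocompromised ∧ sore_throat → chest_pain]; rule 6 [immunocompromised ∧ admit → notify_public_health]. ⇒ new: chest_pain, notify_public_health.
[3] rule 8 [chest_pain → rapid_test_pos]. ⇒ new: rapid_test_pos.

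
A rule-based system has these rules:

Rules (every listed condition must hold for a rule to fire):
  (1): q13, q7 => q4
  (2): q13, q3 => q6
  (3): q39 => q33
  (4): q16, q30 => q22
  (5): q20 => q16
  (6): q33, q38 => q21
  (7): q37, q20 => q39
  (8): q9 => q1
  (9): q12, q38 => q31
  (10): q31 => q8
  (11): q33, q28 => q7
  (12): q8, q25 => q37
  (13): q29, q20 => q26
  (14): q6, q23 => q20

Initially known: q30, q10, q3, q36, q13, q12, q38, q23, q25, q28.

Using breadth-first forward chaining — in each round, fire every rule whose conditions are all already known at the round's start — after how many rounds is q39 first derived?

4

Round 1: (2) [q13, q3 => q6]; (9) [q12, q38 => q31]. New: q6, q31.
Round 2: (10) [q31 => q8]; (14) [q6, q23 => q20]. New: q8, q20.
Round 3: (5) [q20 => q16]; (12) [q8, q25 => q37]. New: q16, q37.
Round 4: (4) [q16, q30 => q22]; (7) [q37, q20 => q39]. New: q22, q39.
q39 first appears in round 4.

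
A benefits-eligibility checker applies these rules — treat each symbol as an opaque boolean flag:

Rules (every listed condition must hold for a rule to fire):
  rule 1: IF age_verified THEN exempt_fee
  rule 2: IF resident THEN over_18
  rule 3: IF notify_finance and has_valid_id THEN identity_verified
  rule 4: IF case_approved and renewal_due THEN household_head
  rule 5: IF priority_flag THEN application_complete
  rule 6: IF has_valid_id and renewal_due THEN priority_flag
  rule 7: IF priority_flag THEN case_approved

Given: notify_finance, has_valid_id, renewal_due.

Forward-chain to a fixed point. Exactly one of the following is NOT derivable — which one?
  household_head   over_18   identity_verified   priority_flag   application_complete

[1] rule 3 [IF notify_finance and has_valid_id THEN identity_verified]; rule 6 [IF has_valid_id and renewal_due THEN priority_flag]. ⇒ new: identity_verified, priority_flag.
[2] rule 5 [IF priority_flag THEN application_complete]; rule 7 [IF priority_flag THEN case_approved]. ⇒ new: application_complete, case_approved.
[3] rule 4 [IF case_approved and renewal_due THEN household_head]. ⇒ new: household_head.
Derived: household_head (round 3), identity_verified (round 1), priority_flag (round 1), application_complete (round 2). over_18 never appears in any round.

over_18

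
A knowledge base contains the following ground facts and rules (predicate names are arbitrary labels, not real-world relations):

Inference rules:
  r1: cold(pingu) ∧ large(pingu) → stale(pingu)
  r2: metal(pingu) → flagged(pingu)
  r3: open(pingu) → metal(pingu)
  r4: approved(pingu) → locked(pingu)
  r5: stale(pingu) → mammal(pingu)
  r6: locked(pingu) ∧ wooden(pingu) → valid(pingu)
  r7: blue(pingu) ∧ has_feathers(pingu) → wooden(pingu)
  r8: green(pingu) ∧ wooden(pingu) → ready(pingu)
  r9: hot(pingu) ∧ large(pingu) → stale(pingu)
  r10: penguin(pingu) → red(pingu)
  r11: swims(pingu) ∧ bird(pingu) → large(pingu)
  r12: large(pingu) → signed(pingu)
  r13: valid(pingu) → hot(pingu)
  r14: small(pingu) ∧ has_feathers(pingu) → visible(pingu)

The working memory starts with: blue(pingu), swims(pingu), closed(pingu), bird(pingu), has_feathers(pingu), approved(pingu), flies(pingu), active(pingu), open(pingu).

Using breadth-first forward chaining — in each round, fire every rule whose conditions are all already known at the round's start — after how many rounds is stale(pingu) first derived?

Round 1: r3 [open(pingu) → metal(pingu)]; r4 [approved(pingu) → locked(pingu)]; r7 [blue(pingu) ∧ has_feathers(pingu) → wooden(pingu)]; r11 [swims(pingu) ∧ bird(pingu) → large(pingu)]. Adds metal(pingu), locked(pingu), wooden(pingu), large(pingu).
Round 2: r2 [metal(pingu) → flagged(pingu)]; r6 [locked(pingu) ∧ wooden(pingu) → valid(pingu)]; r12 [large(pingu) → signed(pingu)]. Adds flagged(pingu), valid(pingu), signed(pingu).
Round 3: r13 [valid(pingu) → hot(pingu)]. Adds hot(pingu).
Round 4: r9 [hot(pingu) ∧ large(pingu) → stale(pingu)]. Adds stale(pingu).
stale(pingu) first appears in round 4.

4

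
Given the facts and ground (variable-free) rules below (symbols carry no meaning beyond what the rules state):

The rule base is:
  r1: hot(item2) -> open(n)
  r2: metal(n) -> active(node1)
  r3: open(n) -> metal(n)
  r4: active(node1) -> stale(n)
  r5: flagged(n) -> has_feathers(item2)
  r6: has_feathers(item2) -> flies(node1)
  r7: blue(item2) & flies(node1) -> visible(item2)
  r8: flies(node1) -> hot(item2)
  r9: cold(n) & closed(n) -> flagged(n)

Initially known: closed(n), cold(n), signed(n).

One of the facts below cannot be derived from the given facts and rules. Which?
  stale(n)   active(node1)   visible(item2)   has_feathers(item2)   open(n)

visible(item2)

[1] r9 [cold(n) & closed(n) -> flagged(n)]. ⇒ new: flagged(n).
[2] r5 [flagged(n) -> has_feathers(item2)]. ⇒ new: has_feathers(item2).
[3] r6 [has_feathers(item2) -> flies(node1)]. ⇒ new: flies(node1).
[4] r8 [flies(node1) -> hot(item2)]. ⇒ new: hot(item2).
[5] r1 [hot(item2) -> open(n)]. ⇒ new: open(n).
[6] r3 [open(n) -> metal(n)]. ⇒ new: metal(n).
[7] r2 [metal(n) -> active(node1)]. ⇒ new: active(node1).
[8] r4 [active(node1) -> stale(n)]. ⇒ new: stale(n).
Derived: stale(n) (round 8), has_feathers(item2) (round 2), open(n) (round 5), active(node1) (round 7). visible(item2) never appears in any round.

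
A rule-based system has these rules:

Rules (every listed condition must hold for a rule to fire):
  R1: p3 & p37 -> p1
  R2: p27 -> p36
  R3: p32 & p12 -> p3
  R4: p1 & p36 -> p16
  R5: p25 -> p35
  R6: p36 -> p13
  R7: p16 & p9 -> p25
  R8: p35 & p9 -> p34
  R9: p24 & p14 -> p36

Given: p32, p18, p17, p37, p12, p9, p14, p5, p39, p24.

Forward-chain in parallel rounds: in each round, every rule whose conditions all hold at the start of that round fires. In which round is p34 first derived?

Round 1: R3 [p32 & p12 -> p3]; R9 [p24 & p14 -> p36]. Adds p3, p36.
Round 2: R1 [p3 & p37 -> p1]; R6 [p36 -> p13]. Adds p1, p13.
Round 3: R4 [p1 & p36 -> p16]. Adds p16.
Round 4: R7 [p16 & p9 -> p25]. Adds p25.
Round 5: R5 [p25 -> p35]. Adds p35.
Round 6: R8 [p35 & p9 -> p34]. Adds p34.
p34 first appears in round 6.

6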